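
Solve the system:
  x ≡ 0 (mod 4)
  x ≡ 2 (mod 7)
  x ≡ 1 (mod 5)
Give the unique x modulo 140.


Moduli 4, 7, 5 are pairwise coprime; by CRT there is a unique solution modulo M = 4 · 7 · 5 = 140.
Solve pairwise, accumulating the modulus:
  Start with x ≡ 0 (mod 4).
  Combine with x ≡ 2 (mod 7): since gcd(4, 7) = 1, we get a unique residue mod 28.
    Write x = 0 + 4·t and substitute into x ≡ 2 (mod 7): 4·t ≡ 2 − 0 = 2 (mod 7).
    The inverse of 4 mod 7 is 2 (since 4·2 = 8 = 1·7 + 1), so t ≡ 2·2 = 4 ≡ 4 (mod 7).
    Then x = 0 + 4·4 = 16, valid modulo lcm(4, 7) = 28: x ≡ 16 (mod 28).
  Combine with x ≡ 1 (mod 5): since gcd(28, 5) = 1, we get a unique residue mod 140.
    Write x = 16 + 28·t and substitute into x ≡ 1 (mod 5): 28·t ≡ 1 − 16 = -15 (mod 5).
    Reduce coefficients mod 5: 3·t ≡ 0 (mod 5).
    The inverse of 3 mod 5 is 2 (since 3·2 = 6 = 1·5 + 1), so t ≡ 2·0 = 0 ≡ 0 (mod 5).
    Then x = 16 + 28·0 = 16, valid modulo lcm(28, 5) = 140: x ≡ 16 (mod 140).
Verify: 16 mod 4 = 0 ✓, 16 mod 7 = 2 ✓, 16 mod 5 = 1 ✓.

x ≡ 16 (mod 140).


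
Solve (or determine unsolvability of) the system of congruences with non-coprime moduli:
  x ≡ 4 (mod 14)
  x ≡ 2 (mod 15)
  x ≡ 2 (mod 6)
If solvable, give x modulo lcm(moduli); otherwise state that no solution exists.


Moduli 14, 15, 6 are not pairwise coprime, so CRT works modulo lcm(m_i) when all pairwise compatibility conditions hold.
Pairwise compatibility: gcd(m_i, m_j) must divide a_i - a_j for every pair.
Merge one congruence at a time:
  Start: x ≡ 4 (mod 14).
  Combine with x ≡ 2 (mod 15): gcd(14, 15) = 1; 2 - 4 = -2, which IS divisible by 1, so compatible.
    Write x = 4 + 14·t and substitute into x ≡ 2 (mod 15): 14·t ≡ 2 − 4 = -2 (mod 15).
    Reduce coefficients mod 15: 14·t ≡ 13 (mod 15).
    The inverse of 14 mod 15 is 14 (since 14·14 = 196 = 13·15 + 1), so t ≡ 14·13 = 182 ≡ 2 (mod 15).
    Then x = 4 + 14·2 = 32, valid modulo lcm(14, 15) = 210: x ≡ 32 (mod 210).
  Combine with x ≡ 2 (mod 6): gcd(210, 6) = 6; 2 - 32 = -30, which IS divisible by 6, so compatible.
    Write x = 32 + 210·t and substitute into x ≡ 2 (mod 6): 210·t ≡ 2 − 32 = -30 (mod 6).
    Divide the congruence (and modulus) by g = 6: 35·t ≡ -5 (mod 1).
    Modulo 1 every t works; take t = 0.
    Then x = 32 + 210·0 = 32, valid modulo lcm(210, 6) = 210: x ≡ 32 (mod 210).
Verify: 32 mod 14 = 4, 32 mod 15 = 2, 32 mod 6 = 2.

x ≡ 32 (mod 210).


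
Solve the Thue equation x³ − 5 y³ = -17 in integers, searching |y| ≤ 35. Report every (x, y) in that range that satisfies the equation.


The equation is x³ - 5y³ = -17. For fixed y, x³ = 5·y³ − 17, so a solution requires the RHS to be a perfect cube.
Strategy: iterate y from -35 to 35, compute RHS = 5·y³ − 17, and check whether it is a (positive or negative) perfect cube.
Check small values of y:
  y = 0: RHS = -17 is not a perfect cube.
  y = 1: RHS = -12 is not a perfect cube.
  y = -1: RHS = -22 is not a perfect cube.
  y = 2: RHS = 23 is not a perfect cube.
  y = -2: RHS = -57 is not a perfect cube.
  y = 3: RHS = 118 is not a perfect cube.
  y = -3: RHS = -152 is not a perfect cube.
Continuing the search up to |y| = 35 finds no solutions either.
No (x, y) in the scanned range satisfies the equation.

No integer solutions with |y| ≤ 35.


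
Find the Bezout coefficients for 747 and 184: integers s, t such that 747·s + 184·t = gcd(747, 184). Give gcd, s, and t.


Euclidean algorithm on (747, 184) — divide until remainder is 0:
  747 = 4 · 184 + 11
  184 = 16 · 11 + 8
  11 = 1 · 8 + 3
  8 = 2 · 3 + 2
  3 = 1 · 2 + 1
  2 = 2 · 1 + 0
gcd(747, 184) = 1.
Track Bezout coefficients alongside the remainders: start with r₀ = 747 = a·1 + b·0 (s = 1, t = 0) and r₁ = 184 = a·0 + b·1 (s = 0, t = 1); each new remainder r_{k+1} = r_{k-1} − q_k·r_k inherits s_{k+1} = s_{k-1} − q_k·s_k, t_{k+1} = t_{k-1} − q_k·t_k, so r_k = a·s_k + b·t_k at every step:
  q = 4: r = 11, s = 1 − 4·0 = 1, t = 0 − 4·1 = -4  (check: 747·1 + 184·(-4) = 11)
  q = 16: r = 8, s = 0 − 16·1 = -16, t = 1 − 16·(-4) = 65  (check: 747·(-16) + 184·65 = 8)
  q = 1: r = 3, s = 1 − 1·(-16) = 17, t = -4 − 1·65 = -69  (check: 747·17 + 184·(-69) = 3)
  q = 2: r = 2, s = -16 − 2·17 = -50, t = 65 − 2·(-69) = 203  (check: 747·(-50) + 184·203 = 2)
  q = 1: r = 1, s = 17 − 1·(-50) = 67, t = -69 − 1·203 = -272  (check: 747·67 + 184·(-272) = 1)
The row with r = 1 (the gcd) gives the Bezout coefficients s = 67, t = -272.
Result: 747 · (67) + 184 · (-272) = 1.

gcd(747, 184) = 1; s = 67, t = -272 (check: 747·67 + 184·(-272) = 1).


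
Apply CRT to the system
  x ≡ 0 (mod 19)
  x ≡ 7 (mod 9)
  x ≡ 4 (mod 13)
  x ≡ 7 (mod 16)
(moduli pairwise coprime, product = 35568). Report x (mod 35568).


Product of moduli M = 19 · 9 · 13 · 16 = 35568.
Merge one congruence at a time:
  Start: x ≡ 0 (mod 19).
  Combine with x ≡ 7 (mod 9); new modulus lcm = 171.
    Write x = 0 + 19·t and substitute into x ≡ 7 (mod 9): 19·t ≡ 7 − 0 = 7 (mod 9).
    Reduce coefficients mod 9: 1·t ≡ 7 (mod 9).
    So t ≡ 7 (mod 9).
    Then x = 0 + 19·7 = 133, valid modulo lcm(19, 9) = 171: x ≡ 133 (mod 171).
  Combine with x ≡ 4 (mod 13); new modulus lcm = 2223.
    Write x = 133 + 171·t and substitute into x ≡ 4 (mod 13): 171·t ≡ 4 − 133 = -129 (mod 13).
    Reduce coefficients mod 13: 2·t ≡ 1 (mod 13).
    The inverse of 2 mod 13 is 7 (since 2·7 = 14 = 1·13 + 1), so t ≡ 7·1 = 7 ≡ 7 (mod 13).
    Then x = 133 + 171·7 = 1330, valid modulo lcm(171, 13) = 2223: x ≡ 1330 (mod 2223).
  Combine with x ≡ 7 (mod 16); new modulus lcm = 35568.
    Write x = 1330 + 2223·t and substitute into x ≡ 7 (mod 16): 2223·t ≡ 7 − 1330 = -1323 (mod 16).
    Reduce coefficients mod 16: 15·t ≡ 5 (mod 16).
    The inverse of 15 mod 16 is 15 (since 15·15 = 225 = 14·16 + 1), so t ≡ 15·5 = 75 ≡ 11 (mod 16).
    Then x = 1330 + 2223·11 = 25783, valid modulo lcm(2223, 16) = 35568: x ≡ 25783 (mod 35568).
Verify against each original: 25783 mod 19 = 0, 25783 mod 9 = 7, 25783 mod 13 = 4, 25783 mod 16 = 7.

x ≡ 25783 (mod 35568).


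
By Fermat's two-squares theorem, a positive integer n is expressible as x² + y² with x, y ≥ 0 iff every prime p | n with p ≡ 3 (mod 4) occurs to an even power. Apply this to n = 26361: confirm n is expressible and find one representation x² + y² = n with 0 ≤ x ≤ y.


Step 1: Factor n = 26361 = 3^2 · 29 · 101.
Step 2: Check the mod-4 condition on each prime factor: 3 ≡ 3 (mod 4), exponent 2 (must be even); 29 ≡ 1 (mod 4), exponent 1; 101 ≡ 1 (mod 4), exponent 1.
All primes ≡ 3 (mod 4) appear to even exponent (or don't appear), so by the two-squares theorem n IS expressible as a sum of two squares.
Step 3: Build a representation. Group n = k² · m with k = 3 and m = 29 · 101 = 2929 (a product of primes ≡ 1 (mod 4)); a representation of m scales to one of n via (k·x)² + (k·y)² = k²(x² + y²). Each prime p ≡ 1 (mod 4) is itself a sum of two squares; find a² by testing p − a² for a perfect square:
  29: 29 − 1² = 28, 29 − 2² = 25 = 5² ⇒ 29 = 2² + 5².
  101: 101 − 1² = 100 = 10² ⇒ 101 = 1² + 10².
  Combine using the Brahmagupta–Fibonacci identity (a² + b²)(c² + d²) = (ac − bd)² + (ad + bc)² = (ac + bd)² + (ad − bc)²:
  29 · 101 = 2929: from (2² + 5²)(1² + 10²), take (2·1 − 5·10, 2·10 + 5·1) = (2 − 50, 20 + 5) = (-48, 25); dropping signs (only squares matter) gives (48, 25); check 48² + 25² = 2304 + 625 = 2929 ✓.
  Scale by k = 3: (3·48, 3·25) = (144, 75).
Step 4: Order so x ≤ y and verify: 75² + 144² = 5625 + 20736 = 26361 = n. ✓

n = 26361 = 75² + 144² (one valid representation with x ≤ y).


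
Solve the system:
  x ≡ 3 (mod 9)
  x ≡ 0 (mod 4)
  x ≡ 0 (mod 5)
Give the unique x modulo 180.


Moduli 9, 4, 5 are pairwise coprime; by CRT there is a unique solution modulo M = 9 · 4 · 5 = 180.
Solve pairwise, accumulating the modulus:
  Start with x ≡ 3 (mod 9).
  Combine with x ≡ 0 (mod 4): since gcd(9, 4) = 1, we get a unique residue mod 36.
    Write x = 3 + 9·t and substitute into x ≡ 0 (mod 4): 9·t ≡ 0 − 3 = -3 (mod 4).
    Reduce coefficients mod 4: 1·t ≡ 1 (mod 4).
    So t ≡ 1 (mod 4).
    Then x = 3 + 9·1 = 12, valid modulo lcm(9, 4) = 36: x ≡ 12 (mod 36).
  Combine with x ≡ 0 (mod 5): since gcd(36, 5) = 1, we get a unique residue mod 180.
    Write x = 12 + 36·t and substitute into x ≡ 0 (mod 5): 36·t ≡ 0 − 12 = -12 (mod 5).
    Reduce coefficients mod 5: 1·t ≡ 3 (mod 5).
    So t ≡ 3 (mod 5).
    Then x = 12 + 36·3 = 120, valid modulo lcm(36, 5) = 180: x ≡ 120 (mod 180).
Verify: 120 mod 9 = 3 ✓, 120 mod 4 = 0 ✓, 120 mod 5 = 0 ✓.

x ≡ 120 (mod 180).


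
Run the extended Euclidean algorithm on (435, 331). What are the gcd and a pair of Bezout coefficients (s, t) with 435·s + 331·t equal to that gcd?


Euclidean algorithm on (435, 331) — divide until remainder is 0:
  435 = 1 · 331 + 104
  331 = 3 · 104 + 19
  104 = 5 · 19 + 9
  19 = 2 · 9 + 1
  9 = 9 · 1 + 0
gcd(435, 331) = 1.
Track Bezout coefficients alongside the remainders: start with r₀ = 435 = a·1 + b·0 (s = 1, t = 0) and r₁ = 331 = a·0 + b·1 (s = 0, t = 1); each new remainder r_{k+1} = r_{k-1} − q_k·r_k inherits s_{k+1} = s_{k-1} − q_k·s_k, t_{k+1} = t_{k-1} − q_k·t_k, so r_k = a·s_k + b·t_k at every step:
  q = 1: r = 104, s = 1 − 1·0 = 1, t = 0 − 1·1 = -1  (check: 435·1 + 331·(-1) = 104)
  q = 3: r = 19, s = 0 − 3·1 = -3, t = 1 − 3·(-1) = 4  (check: 435·(-3) + 331·4 = 19)
  q = 5: r = 9, s = 1 − 5·(-3) = 16, t = -1 − 5·4 = -21  (check: 435·16 + 331·(-21) = 9)
  q = 2: r = 1, s = -3 − 2·16 = -35, t = 4 − 2·(-21) = 46  (check: 435·(-35) + 331·46 = 1)
The row with r = 1 (the gcd) gives the Bezout coefficients s = -35, t = 46.
Result: 435 · (-35) + 331 · (46) = 1.

gcd(435, 331) = 1; s = -35, t = 46 (check: 435·(-35) + 331·46 = 1).


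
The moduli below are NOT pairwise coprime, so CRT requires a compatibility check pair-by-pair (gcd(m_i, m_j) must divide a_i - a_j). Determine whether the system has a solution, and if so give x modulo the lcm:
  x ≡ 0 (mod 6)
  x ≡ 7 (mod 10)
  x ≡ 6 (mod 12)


Moduli 6, 10, 12 are not pairwise coprime, so CRT works modulo lcm(m_i) when all pairwise compatibility conditions hold.
Pairwise compatibility: gcd(m_i, m_j) must divide a_i - a_j for every pair.
Merge one congruence at a time:
  Start: x ≡ 0 (mod 6).
  Combine with x ≡ 7 (mod 10): gcd(6, 10) = 2, and 7 - 0 = 7 is NOT divisible by 2.
    ⇒ system is inconsistent (no integer solution).

No solution (the system is inconsistent).


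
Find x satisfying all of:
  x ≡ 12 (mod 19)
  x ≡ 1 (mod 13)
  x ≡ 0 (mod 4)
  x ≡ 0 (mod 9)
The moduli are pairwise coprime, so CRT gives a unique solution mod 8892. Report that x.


Product of moduli M = 19 · 13 · 4 · 9 = 8892.
Merge one congruence at a time:
  Start: x ≡ 12 (mod 19).
  Combine with x ≡ 1 (mod 13); new modulus lcm = 247.
    Write x = 12 + 19·t and substitute into x ≡ 1 (mod 13): 19·t ≡ 1 − 12 = -11 (mod 13).
    Reduce coefficients mod 13: 6·t ≡ 2 (mod 13).
    The inverse of 6 mod 13 is 11 (since 6·11 = 66 = 5·13 + 1), so t ≡ 11·2 = 22 ≡ 9 (mod 13).
    Then x = 12 + 19·9 = 183, valid modulo lcm(19, 13) = 247: x ≡ 183 (mod 247).
  Combine with x ≡ 0 (mod 4); new modulus lcm = 988.
    Write x = 183 + 247·t and substitute into x ≡ 0 (mod 4): 247·t ≡ 0 − 183 = -183 (mod 4).
    Reduce coefficients mod 4: 3·t ≡ 1 (mod 4).
    The inverse of 3 mod 4 is 3 (since 3·3 = 9 = 2·4 + 1), so t ≡ 3·1 = 3 ≡ 3 (mod 4).
    Then x = 183 + 247·3 = 924, valid modulo lcm(247, 4) = 988: x ≡ 924 (mod 988).
  Combine with x ≡ 0 (mod 9); new modulus lcm = 8892.
    Write x = 924 + 988·t and substitute into x ≡ 0 (mod 9): 988·t ≡ 0 − 924 = -924 (mod 9).
    Reduce coefficients mod 9: 7·t ≡ 3 (mod 9).
    The inverse of 7 mod 9 is 4 (since 7·4 = 28 = 3·9 + 1), so t ≡ 4·3 = 12 ≡ 3 (mod 9).
    Then x = 924 + 988·3 = 3888, valid modulo lcm(988, 9) = 8892: x ≡ 3888 (mod 8892).
Verify against each original: 3888 mod 19 = 12, 3888 mod 13 = 1, 3888 mod 4 = 0, 3888 mod 9 = 0.

x ≡ 3888 (mod 8892).


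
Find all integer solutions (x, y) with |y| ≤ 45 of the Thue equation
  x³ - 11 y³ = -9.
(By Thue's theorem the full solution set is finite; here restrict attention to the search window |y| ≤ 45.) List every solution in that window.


The equation is x³ - 11y³ = -9. For fixed y, x³ = 11·y³ − 9, so a solution requires the RHS to be a perfect cube.
Strategy: iterate y from -45 to 45, compute RHS = 11·y³ − 9, and check whether it is a (positive or negative) perfect cube.
Check small values of y:
  y = 0: RHS = -9 is not a perfect cube.
  y = 1: RHS = 2 is not a perfect cube.
  y = -1: RHS = -20 is not a perfect cube.
  y = 2: RHS = 79 is not a perfect cube.
  y = -2: RHS = -97 is not a perfect cube.
  y = 3: RHS = 288 is not a perfect cube.
  y = -3: RHS = -306 is not a perfect cube.
Continuing the search up to |y| = 45 finds no solutions either.
No (x, y) in the scanned range satisfies the equation.

No integer solutions with |y| ≤ 45.


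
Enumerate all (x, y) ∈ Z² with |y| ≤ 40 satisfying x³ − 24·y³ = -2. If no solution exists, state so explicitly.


The equation is x³ - 24y³ = -2. For fixed y, x³ = 24·y³ − 2, so a solution requires the RHS to be a perfect cube.
Strategy: iterate y from -40 to 40, compute RHS = 24·y³ − 2, and check whether it is a (positive or negative) perfect cube.
Check small values of y:
  y = 0: RHS = -2 is not a perfect cube.
  y = 1: RHS = 22 is not a perfect cube.
  y = -1: RHS = -26 is not a perfect cube.
  y = 2: RHS = 190 is not a perfect cube.
  y = -2: RHS = -194 is not a perfect cube.
  y = 3: RHS = 646 is not a perfect cube.
  y = -3: RHS = -650 is not a perfect cube.
Continuing the search up to |y| = 40 finds no solutions either.
No (x, y) in the scanned range satisfies the equation.

No integer solutions with |y| ≤ 40.


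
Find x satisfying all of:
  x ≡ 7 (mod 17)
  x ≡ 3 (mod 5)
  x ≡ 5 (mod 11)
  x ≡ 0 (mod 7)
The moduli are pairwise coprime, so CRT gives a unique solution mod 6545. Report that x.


Product of moduli M = 17 · 5 · 11 · 7 = 6545.
Merge one congruence at a time:
  Start: x ≡ 7 (mod 17).
  Combine with x ≡ 3 (mod 5); new modulus lcm = 85.
    Write x = 7 + 17·t and substitute into x ≡ 3 (mod 5): 17·t ≡ 3 − 7 = -4 (mod 5).
    Reduce coefficients mod 5: 2·t ≡ 1 (mod 5).
    The inverse of 2 mod 5 is 3 (since 2·3 = 6 = 1·5 + 1), so t ≡ 3·1 = 3 ≡ 3 (mod 5).
    Then x = 7 + 17·3 = 58, valid modulo lcm(17, 5) = 85: x ≡ 58 (mod 85).
  Combine with x ≡ 5 (mod 11); new modulus lcm = 935.
    Write x = 58 + 85·t and substitute into x ≡ 5 (mod 11): 85·t ≡ 5 − 58 = -53 (mod 11).
    Reduce coefficients mod 11: 8·t ≡ 2 (mod 11).
    The inverse of 8 mod 11 is 7 (since 8·7 = 56 = 5·11 + 1), so t ≡ 7·2 = 14 ≡ 3 (mod 11).
    Then x = 58 + 85·3 = 313, valid modulo lcm(85, 11) = 935: x ≡ 313 (mod 935).
  Combine with x ≡ 0 (mod 7); new modulus lcm = 6545.
    Write x = 313 + 935·t and substitute into x ≡ 0 (mod 7): 935·t ≡ 0 − 313 = -313 (mod 7).
    Reduce coefficients mod 7: 4·t ≡ 2 (mod 7).
    The inverse of 4 mod 7 is 2 (since 4·2 = 8 = 1·7 + 1), so t ≡ 2·2 = 4 ≡ 4 (mod 7).
    Then x = 313 + 935·4 = 4053, valid modulo lcm(935, 7) = 6545: x ≡ 4053 (mod 6545).
Verify against each original: 4053 mod 17 = 7, 4053 mod 5 = 3, 4053 mod 11 = 5, 4053 mod 7 = 0.

x ≡ 4053 (mod 6545).


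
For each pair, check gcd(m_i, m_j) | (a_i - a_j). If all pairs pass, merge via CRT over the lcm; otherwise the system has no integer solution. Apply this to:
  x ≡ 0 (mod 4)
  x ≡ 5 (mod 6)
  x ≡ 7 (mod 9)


Moduli 4, 6, 9 are not pairwise coprime, so CRT works modulo lcm(m_i) when all pairwise compatibility conditions hold.
Pairwise compatibility: gcd(m_i, m_j) must divide a_i - a_j for every pair.
Merge one congruence at a time:
  Start: x ≡ 0 (mod 4).
  Combine with x ≡ 5 (mod 6): gcd(4, 6) = 2, and 5 - 0 = 5 is NOT divisible by 2.
    ⇒ system is inconsistent (no integer solution).

No solution (the system is inconsistent).


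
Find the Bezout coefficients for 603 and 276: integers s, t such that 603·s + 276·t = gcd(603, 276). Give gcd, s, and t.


Euclidean algorithm on (603, 276) — divide until remainder is 0:
  603 = 2 · 276 + 51
  276 = 5 · 51 + 21
  51 = 2 · 21 + 9
  21 = 2 · 9 + 3
  9 = 3 · 3 + 0
gcd(603, 276) = 3.
Track Bezout coefficients alongside the remainders: start with r₀ = 603 = a·1 + b·0 (s = 1, t = 0) and r₁ = 276 = a·0 + b·1 (s = 0, t = 1); each new remainder r_{k+1} = r_{k-1} − q_k·r_k inherits s_{k+1} = s_{k-1} − q_k·s_k, t_{k+1} = t_{k-1} − q_k·t_k, so r_k = a·s_k + b·t_k at every step:
  q = 2: r = 51, s = 1 − 2·0 = 1, t = 0 − 2·1 = -2  (check: 603·1 + 276·(-2) = 51)
  q = 5: r = 21, s = 0 − 5·1 = -5, t = 1 − 5·(-2) = 11  (check: 603·(-5) + 276·11 = 21)
  q = 2: r = 9, s = 1 − 2·(-5) = 11, t = -2 − 2·11 = -24  (check: 603·11 + 276·(-24) = 9)
  q = 2: r = 3, s = -5 − 2·11 = -27, t = 11 − 2·(-24) = 59  (check: 603·(-27) + 276·59 = 3)
The row with r = 3 (the gcd) gives the Bezout coefficients s = -27, t = 59.
Result: 603 · (-27) + 276 · (59) = 3.

gcd(603, 276) = 3; s = -27, t = 59 (check: 603·(-27) + 276·59 = 3).


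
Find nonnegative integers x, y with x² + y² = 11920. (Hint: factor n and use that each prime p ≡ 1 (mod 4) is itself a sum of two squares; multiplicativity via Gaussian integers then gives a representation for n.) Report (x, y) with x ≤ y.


Step 1: Factor n = 11920 = 2^4 · 5 · 149.
Step 2: Check the mod-4 condition on each prime factor: 2 = 2 (special); 5 ≡ 1 (mod 4), exponent 1; 149 ≡ 1 (mod 4), exponent 1.
All primes ≡ 3 (mod 4) appear to even exponent (or don't appear), so by the two-squares theorem n IS expressible as a sum of two squares.
Step 3: Build a representation. Group n = k² · m with k = 4 and m = 5 · 149 = 745 (a product of primes ≡ 1 (mod 4)); a representation of m scales to one of n via (k·x)² + (k·y)² = k²(x² + y²). Each prime p ≡ 1 (mod 4) is itself a sum of two squares; find a² by testing p − a² for a perfect square:
  5: 5 − 1² = 4 = 2² ⇒ 5 = 1² + 2².
  149: 149 − 1² = 148, 149 − 2² = 145, 149 − 3² = 140, 149 − 4² = 133, 149 − 5² = 124, 149 − 6² = 113, 149 − 7² = 100 = 10² ⇒ 149 = 7² + 10².
  Combine using the Brahmagupta–Fibonacci identity (a² + b²)(c² + d²) = (ac − bd)² + (ad + bc)² = (ac + bd)² + (ad − bc)²:
  5 · 149 = 745: from (1² + 2²)(7² + 10²), take (1·7 − 2·10, 1·10 + 2·7) = (7 − 20, 10 + 14) = (-13, 24); dropping signs (only squares matter) gives (13, 24); check 13² + 24² = 169 + 576 = 745 ✓.
  Scale by k = 4: (4·13, 4·24) = (52, 96).
Step 4: Order so x ≤ y and verify: 52² + 96² = 2704 + 9216 = 11920 = n. ✓

n = 11920 = 52² + 96² (one valid representation with x ≤ y).


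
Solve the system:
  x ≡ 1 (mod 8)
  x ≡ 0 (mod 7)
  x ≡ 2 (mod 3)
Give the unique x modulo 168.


Moduli 8, 7, 3 are pairwise coprime; by CRT there is a unique solution modulo M = 8 · 7 · 3 = 168.
Solve pairwise, accumulating the modulus:
  Start with x ≡ 1 (mod 8).
  Combine with x ≡ 0 (mod 7): since gcd(8, 7) = 1, we get a unique residue mod 56.
    Write x = 1 + 8·t and substitute into x ≡ 0 (mod 7): 8·t ≡ 0 − 1 = -1 (mod 7).
    Reduce coefficients mod 7: 1·t ≡ 6 (mod 7).
    So t ≡ 6 (mod 7).
    Then x = 1 + 8·6 = 49, valid modulo lcm(8, 7) = 56: x ≡ 49 (mod 56).
  Combine with x ≡ 2 (mod 3): since gcd(56, 3) = 1, we get a unique residue mod 168.
    Write x = 49 + 56·t and substitute into x ≡ 2 (mod 3): 56·t ≡ 2 − 49 = -47 (mod 3).
    Reduce coefficients mod 3: 2·t ≡ 1 (mod 3).
    The inverse of 2 mod 3 is 2 (since 2·2 = 4 = 1·3 + 1), so t ≡ 2·1 = 2 ≡ 2 (mod 3).
    Then x = 49 + 56·2 = 161, valid modulo lcm(56, 3) = 168: x ≡ 161 (mod 168).
Verify: 161 mod 8 = 1 ✓, 161 mod 7 = 0 ✓, 161 mod 3 = 2 ✓.

x ≡ 161 (mod 168).


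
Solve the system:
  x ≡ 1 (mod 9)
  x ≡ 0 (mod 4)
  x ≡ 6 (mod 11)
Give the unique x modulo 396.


Moduli 9, 4, 11 are pairwise coprime; by CRT there is a unique solution modulo M = 9 · 4 · 11 = 396.
Solve pairwise, accumulating the modulus:
  Start with x ≡ 1 (mod 9).
  Combine with x ≡ 0 (mod 4): since gcd(9, 4) = 1, we get a unique residue mod 36.
    Write x = 1 + 9·t and substitute into x ≡ 0 (mod 4): 9·t ≡ 0 − 1 = -1 (mod 4).
    Reduce coefficients mod 4: 1·t ≡ 3 (mod 4).
    So t ≡ 3 (mod 4).
    Then x = 1 + 9·3 = 28, valid modulo lcm(9, 4) = 36: x ≡ 28 (mod 36).
  Combine with x ≡ 6 (mod 11): since gcd(36, 11) = 1, we get a unique residue mod 396.
    Write x = 28 + 36·t and substitute into x ≡ 6 (mod 11): 36·t ≡ 6 − 28 = -22 (mod 11).
    Reduce coefficients mod 11: 3·t ≡ 0 (mod 11).
    The inverse of 3 mod 11 is 4 (since 3·4 = 12 = 1·11 + 1), so t ≡ 4·0 = 0 ≡ 0 (mod 11).
    Then x = 28 + 36·0 = 28, valid modulo lcm(36, 11) = 396: x ≡ 28 (mod 396).
Verify: 28 mod 9 = 1 ✓, 28 mod 4 = 0 ✓, 28 mod 11 = 6 ✓.

x ≡ 28 (mod 396).


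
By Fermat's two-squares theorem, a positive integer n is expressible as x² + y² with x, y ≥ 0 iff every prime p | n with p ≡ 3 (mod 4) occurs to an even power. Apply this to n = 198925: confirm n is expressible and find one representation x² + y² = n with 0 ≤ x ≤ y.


Step 1: Factor n = 198925 = 5^2 · 73 · 109.
Step 2: Check the mod-4 condition on each prime factor: 5 ≡ 1 (mod 4), exponent 2; 73 ≡ 1 (mod 4), exponent 1; 109 ≡ 1 (mod 4), exponent 1.
All primes ≡ 3 (mod 4) appear to even exponent (or don't appear), so by the two-squares theorem n IS expressible as a sum of two squares.
Step 3: Build a representation. Group n = k² · m with k = 5 and m = 73 · 109 = 7957 (a product of primes ≡ 1 (mod 4)); a representation of m scales to one of n via (k·x)² + (k·y)² = k²(x² + y²). Each prime p ≡ 1 (mod 4) is itself a sum of two squares; find a² by testing p − a² for a perfect square:
  73: 73 − 1² = 72, 73 − 2² = 69, 73 − 3² = 64 = 8² ⇒ 73 = 3² + 8².
  109: 109 − 1² = 108, 109 − 2² = 105, 109 − 3² = 100 = 10² ⇒ 109 = 3² + 10².
  Combine using the Brahmagupta–Fibonacci identity (a² + b²)(c² + d²) = (ac − bd)² + (ad + bc)² = (ac + bd)² + (ad − bc)²:
  73 · 109 = 7957: from (3² + 8²)(3² + 10²), take (3·3 − 8·10, 3·10 + 8·3) = (9 − 80, 30 + 24) = (-71, 54); dropping signs (only squares matter) gives (71, 54); check 71² + 54² = 5041 + 2916 = 7957 ✓.
  Scale by k = 5: (5·71, 5·54) = (355, 270).
Step 4: Order so x ≤ y and verify: 270² + 355² = 72900 + 126025 = 198925 = n. ✓

n = 198925 = 270² + 355² (one valid representation with x ≤ y).


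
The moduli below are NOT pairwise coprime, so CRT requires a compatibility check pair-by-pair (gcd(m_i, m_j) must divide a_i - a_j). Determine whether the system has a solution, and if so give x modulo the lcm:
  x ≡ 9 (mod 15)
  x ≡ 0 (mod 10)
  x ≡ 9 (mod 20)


Moduli 15, 10, 20 are not pairwise coprime, so CRT works modulo lcm(m_i) when all pairwise compatibility conditions hold.
Pairwise compatibility: gcd(m_i, m_j) must divide a_i - a_j for every pair.
Merge one congruence at a time:
  Start: x ≡ 9 (mod 15).
  Combine with x ≡ 0 (mod 10): gcd(15, 10) = 5, and 0 - 9 = -9 is NOT divisible by 5.
    ⇒ system is inconsistent (no integer solution).

No solution (the system is inconsistent).


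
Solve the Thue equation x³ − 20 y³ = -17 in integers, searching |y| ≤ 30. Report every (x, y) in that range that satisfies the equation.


The equation is x³ - 20y³ = -17. For fixed y, x³ = 20·y³ − 17, so a solution requires the RHS to be a perfect cube.
Strategy: iterate y from -30 to 30, compute RHS = 20·y³ − 17, and check whether it is a (positive or negative) perfect cube.
Check small values of y:
  y = 0: RHS = -17 is not a perfect cube.
  y = 1: RHS = 3 is not a perfect cube.
  y = -1: RHS = -37 is not a perfect cube.
  y = 2: RHS = 143 is not a perfect cube.
  y = -2: RHS = -177 is not a perfect cube.
  y = 3: RHS = 523 is not a perfect cube.
  y = -3: RHS = -557 is not a perfect cube.
Continuing the search up to |y| = 30 finds no solutions either.
No (x, y) in the scanned range satisfies the equation.

No integer solutions with |y| ≤ 30.


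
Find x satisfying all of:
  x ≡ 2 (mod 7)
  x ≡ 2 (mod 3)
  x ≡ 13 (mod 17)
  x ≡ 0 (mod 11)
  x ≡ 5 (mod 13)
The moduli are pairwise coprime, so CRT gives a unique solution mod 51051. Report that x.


Product of moduli M = 7 · 3 · 17 · 11 · 13 = 51051.
Merge one congruence at a time:
  Start: x ≡ 2 (mod 7).
  Combine with x ≡ 2 (mod 3); new modulus lcm = 21.
    Write x = 2 + 7·t and substitute into x ≡ 2 (mod 3): 7·t ≡ 2 − 2 = 0 (mod 3).
    Reduce coefficients mod 3: 1·t ≡ 0 (mod 3).
    So t ≡ 0 (mod 3).
    Then x = 2 + 7·0 = 2, valid modulo lcm(7, 3) = 21: x ≡ 2 (mod 21).
  Combine with x ≡ 13 (mod 17); new modulus lcm = 357.
    Write x = 2 + 21·t and substitute into x ≡ 13 (mod 17): 21·t ≡ 13 − 2 = 11 (mod 17).
    Reduce coefficients mod 17: 4·t ≡ 11 (mod 17).
    The inverse of 4 mod 17 is 13 (since 4·13 = 52 = 3·17 + 1), so t ≡ 13·11 = 143 ≡ 7 (mod 17).
    Then x = 2 + 21·7 = 149, valid modulo lcm(21, 17) = 357: x ≡ 149 (mod 357).
  Combine with x ≡ 0 (mod 11); new modulus lcm = 3927.
    Write x = 149 + 357·t and substitute into x ≡ 0 (mod 11): 357·t ≡ 0 − 149 = -149 (mod 11).
    Reduce coefficients mod 11: 5·t ≡ 5 (mod 11).
    The inverse of 5 mod 11 is 9 (since 5·9 = 45 = 4·11 + 1), so t ≡ 9·5 = 45 ≡ 1 (mod 11).
    Then x = 149 + 357·1 = 506, valid modulo lcm(357, 11) = 3927: x ≡ 506 (mod 3927).
  Combine with x ≡ 5 (mod 13); new modulus lcm = 51051.
    Write x = 506 + 3927·t and substitute into x ≡ 5 (mod 13): 3927·t ≡ 5 − 506 = -501 (mod 13).
    Reduce coefficients mod 13: 1·t ≡ 6 (mod 13).
    So t ≡ 6 (mod 13).
    Then x = 506 + 3927·6 = 24068, valid modulo lcm(3927, 13) = 51051: x ≡ 24068 (mod 51051).
Verify against each original: 24068 mod 7 = 2, 24068 mod 3 = 2, 24068 mod 17 = 13, 24068 mod 11 = 0, 24068 mod 13 = 5.

x ≡ 24068 (mod 51051).


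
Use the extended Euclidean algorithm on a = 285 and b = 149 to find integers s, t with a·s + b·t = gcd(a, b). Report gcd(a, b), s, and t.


Euclidean algorithm on (285, 149) — divide until remainder is 0:
  285 = 1 · 149 + 136
  149 = 1 · 136 + 13
  136 = 10 · 13 + 6
  13 = 2 · 6 + 1
  6 = 6 · 1 + 0
gcd(285, 149) = 1.
Track Bezout coefficients alongside the remainders: start with r₀ = 285 = a·1 + b·0 (s = 1, t = 0) and r₁ = 149 = a·0 + b·1 (s = 0, t = 1); each new remainder r_{k+1} = r_{k-1} − q_k·r_k inherits s_{k+1} = s_{k-1} − q_k·s_k, t_{k+1} = t_{k-1} − q_k·t_k, so r_k = a·s_k + b·t_k at every step:
  q = 1: r = 136, s = 1 − 1·0 = 1, t = 0 − 1·1 = -1  (check: 285·1 + 149·(-1) = 136)
  q = 1: r = 13, s = 0 − 1·1 = -1, t = 1 − 1·(-1) = 2  (check: 285·(-1) + 149·2 = 13)
  q = 10: r = 6, s = 1 − 10·(-1) = 11, t = -1 − 10·2 = -21  (check: 285·11 + 149·(-21) = 6)
  q = 2: r = 1, s = -1 − 2·11 = -23, t = 2 − 2·(-21) = 44  (check: 285·(-23) + 149·44 = 1)
The row with r = 1 (the gcd) gives the Bezout coefficients s = -23, t = 44.
Result: 285 · (-23) + 149 · (44) = 1.

gcd(285, 149) = 1; s = -23, t = 44 (check: 285·(-23) + 149·44 = 1).


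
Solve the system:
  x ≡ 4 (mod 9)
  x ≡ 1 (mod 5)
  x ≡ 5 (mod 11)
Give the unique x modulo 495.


Moduli 9, 5, 11 are pairwise coprime; by CRT there is a unique solution modulo M = 9 · 5 · 11 = 495.
Solve pairwise, accumulating the modulus:
  Start with x ≡ 4 (mod 9).
  Combine with x ≡ 1 (mod 5): since gcd(9, 5) = 1, we get a unique residue mod 45.
    Write x = 4 + 9·t and substitute into x ≡ 1 (mod 5): 9·t ≡ 1 − 4 = -3 (mod 5).
    Reduce coefficients mod 5: 4·t ≡ 2 (mod 5).
    The inverse of 4 mod 5 is 4 (since 4·4 = 16 = 3·5 + 1), so t ≡ 4·2 = 8 ≡ 3 (mod 5).
    Then x = 4 + 9·3 = 31, valid modulo lcm(9, 5) = 45: x ≡ 31 (mod 45).
  Combine with x ≡ 5 (mod 11): since gcd(45, 11) = 1, we get a unique residue mod 495.
    Write x = 31 + 45·t and substitute into x ≡ 5 (mod 11): 45·t ≡ 5 − 31 = -26 (mod 11).
    Reduce coefficients mod 11: 1·t ≡ 7 (mod 11).
    So t ≡ 7 (mod 11).
    Then x = 31 + 45·7 = 346, valid modulo lcm(45, 11) = 495: x ≡ 346 (mod 495).
Verify: 346 mod 9 = 4 ✓, 346 mod 5 = 1 ✓, 346 mod 11 = 5 ✓.

x ≡ 346 (mod 495).


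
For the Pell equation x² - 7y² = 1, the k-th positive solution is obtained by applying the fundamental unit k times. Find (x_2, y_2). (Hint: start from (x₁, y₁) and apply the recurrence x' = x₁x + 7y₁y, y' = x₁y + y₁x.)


Step 1: Find the fundamental solution (x₁, y₁) of x² - 7y² = 1.
  Expand √7 as a continued fraction. a₀ = ⌊√7⌋ = 2; iterate m_{k+1} = d_k·a_k − m_k, d_{k+1} = (7 − m_{k+1}²)/d_k, a_{k+1} = ⌊(a₀ + m_{k+1})/d_{k+1}⌋ (starting m₀ = 0, d₀ = 1), with convergents p_k = a_k·p_{k-1} + p_{k-2}, q_k = a_k·q_{k-1} + q_{k-2} (p₋₁ = 1, q₋₁ = 0):
  k = 0: a₀ = 2; p₀/q₀ = 2/1; p₀² − 7·q₀² = 4 − 7 = -3.
  k = 1: m = 2, d = 3, a = ⌊(2 + 2)/3⌋ = 1; p/q = (1·2 + 1)/(1·1 + 0) = 3/1; p² − 7·q² = 9 − 7 = 2.
  k = 2: m = 1, d = 2, a = ⌊(2 + 1)/2⌋ = 1; p/q = (1·3 + 2)/(1·1 + 1) = 5/2; p² − 7·q² = 25 − 28 = -3.
  k = 3: m = 1, d = 3, a = ⌊(2 + 1)/3⌋ = 1; p/q = (1·5 + 3)/(1·2 + 1) = 8/3; p² − 7·q² = 64 − 63 = 1.
  The first convergent with p² − 7·q² = 1 gives the fundamental solution (x₁, y₁) = (8, 3).
Step 2: Apply the recurrence (x_{n+1}, y_{n+1}) = (x₁x_n + 7y₁y_n, x₁y_n + y₁x_n) repeatedly.
  From (x_1, y_1) = (8, 3): x_2 = 8·8 + 7·3·3 = 127; y_2 = 8·3 + 3·8 = 48.
Step 3: Verify x_2² - 7·y_2² = 16129 - 16128 = 1 (should be 1). ✓

(x_1, y_1) = (8, 3); (x_2, y_2) = (127, 48).


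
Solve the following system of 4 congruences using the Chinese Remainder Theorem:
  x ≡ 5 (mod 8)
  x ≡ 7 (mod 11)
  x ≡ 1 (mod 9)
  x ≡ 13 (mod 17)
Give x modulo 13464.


Product of moduli M = 8 · 11 · 9 · 17 = 13464.
Merge one congruence at a time:
  Start: x ≡ 5 (mod 8).
  Combine with x ≡ 7 (mod 11); new modulus lcm = 88.
    Write x = 5 + 8·t and substitute into x ≡ 7 (mod 11): 8·t ≡ 7 − 5 = 2 (mod 11).
    The inverse of 8 mod 11 is 7 (since 8·7 = 56 = 5·11 + 1), so t ≡ 7·2 = 14 ≡ 3 (mod 11).
    Then x = 5 + 8·3 = 29, valid modulo lcm(8, 11) = 88: x ≡ 29 (mod 88).
  Combine with x ≡ 1 (mod 9); new modulus lcm = 792.
    Write x = 29 + 88·t and substitute into x ≡ 1 (mod 9): 88·t ≡ 1 − 29 = -28 (mod 9).
    Reduce coefficients mod 9: 7·t ≡ 8 (mod 9).
    The inverse of 7 mod 9 is 4 (since 7·4 = 28 = 3·9 + 1), so t ≡ 4·8 = 32 ≡ 5 (mod 9).
    Then x = 29 + 88·5 = 469, valid modulo lcm(88, 9) = 792: x ≡ 469 (mod 792).
  Combine with x ≡ 13 (mod 17); new modulus lcm = 13464.
    Write x = 469 + 792·t and substitute into x ≡ 13 (mod 17): 792·t ≡ 13 − 469 = -456 (mod 17).
    Reduce coefficients mod 17: 10·t ≡ 3 (mod 17).
    The inverse of 10 mod 17 is 12 (since 10·12 = 120 = 7·17 + 1), so t ≡ 12·3 = 36 ≡ 2 (mod 17).
    Then x = 469 + 792·2 = 2053, valid modulo lcm(792, 17) = 13464: x ≡ 2053 (mod 13464).
Verify against each original: 2053 mod 8 = 5, 2053 mod 11 = 7, 2053 mod 9 = 1, 2053 mod 17 = 13.

x ≡ 2053 (mod 13464).


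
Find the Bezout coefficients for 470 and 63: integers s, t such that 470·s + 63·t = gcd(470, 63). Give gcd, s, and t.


Euclidean algorithm on (470, 63) — divide until remainder is 0:
  470 = 7 · 63 + 29
  63 = 2 · 29 + 5
  29 = 5 · 5 + 4
  5 = 1 · 4 + 1
  4 = 4 · 1 + 0
gcd(470, 63) = 1.
Track Bezout coefficients alongside the remainders: start with r₀ = 470 = a·1 + b·0 (s = 1, t = 0) and r₁ = 63 = a·0 + b·1 (s = 0, t = 1); each new remainder r_{k+1} = r_{k-1} − q_k·r_k inherits s_{k+1} = s_{k-1} − q_k·s_k, t_{k+1} = t_{k-1} − q_k·t_k, so r_k = a·s_k + b·t_k at every step:
  q = 7: r = 29, s = 1 − 7·0 = 1, t = 0 − 7·1 = -7  (check: 470·1 + 63·(-7) = 29)
  q = 2: r = 5, s = 0 − 2·1 = -2, t = 1 − 2·(-7) = 15  (check: 470·(-2) + 63·15 = 5)
  q = 5: r = 4, s = 1 − 5·(-2) = 11, t = -7 − 5·15 = -82  (check: 470·11 + 63·(-82) = 4)
  q = 1: r = 1, s = -2 − 1·11 = -13, t = 15 − 1·(-82) = 97  (check: 470·(-13) + 63·97 = 1)
The row with r = 1 (the gcd) gives the Bezout coefficients s = -13, t = 97.
Result: 470 · (-13) + 63 · (97) = 1.

gcd(470, 63) = 1; s = -13, t = 97 (check: 470·(-13) + 63·97 = 1).


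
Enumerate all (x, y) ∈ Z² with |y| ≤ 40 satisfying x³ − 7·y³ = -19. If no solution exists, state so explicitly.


The equation is x³ - 7y³ = -19. For fixed y, x³ = 7·y³ − 19, so a solution requires the RHS to be a perfect cube.
Strategy: iterate y from -40 to 40, compute RHS = 7·y³ − 19, and check whether it is a (positive or negative) perfect cube.
Check small values of y:
  y = 0: RHS = -19 is not a perfect cube.
  y = 1: RHS = -12 is not a perfect cube.
  y = -1: RHS = -26 is not a perfect cube.
  y = 2: RHS = 37 is not a perfect cube.
  y = -2: RHS = -75 is not a perfect cube.
  y = 3: RHS = 170 is not a perfect cube.
  y = -3: RHS = -208 is not a perfect cube.
Continuing the search up to |y| = 40 finds no solutions either.
No (x, y) in the scanned range satisfies the equation.

No integer solutions with |y| ≤ 40.


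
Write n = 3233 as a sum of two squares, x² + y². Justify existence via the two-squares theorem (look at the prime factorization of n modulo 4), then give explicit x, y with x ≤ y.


Step 1: Factor n = 3233 = 53 · 61.
Step 2: Check the mod-4 condition on each prime factor: 53 ≡ 1 (mod 4), exponent 1; 61 ≡ 1 (mod 4), exponent 1.
All primes ≡ 3 (mod 4) appear to even exponent (or don't appear), so by the two-squares theorem n IS expressible as a sum of two squares.
Step 3: Build a representation. Here n = 53 · 61 is a product of primes ≡ 1 (mod 4). Each prime p ≡ 1 (mod 4) is itself a sum of two squares; find a² by testing p − a² for a perfect square:
  53: 53 − 1² = 52, 53 − 2² = 49 = 7² ⇒ 53 = 2² + 7².
  61: 61 − 1² = 60, 61 − 2² = 57, 61 − 3² = 52, 61 − 4² = 45, 61 − 5² = 36 = 6² ⇒ 61 = 5² + 6².
  Combine using the Brahmagupta–Fibonacci identity (a² + b²)(c² + d²) = (ac − bd)² + (ad + bc)² = (ac + bd)² + (ad − bc)²:
  53 · 61 = 3233: from (2² + 7²)(5² + 6²), take (2·5 − 7·6, 2·6 + 7·5) = (10 − 42, 12 + 35) = (-32, 47); dropping signs (only squares matter) gives (32, 47); check 32² + 47² = 1024 + 2209 = 3233 ✓.
Step 4: Order so x ≤ y and verify: 32² + 47² = 1024 + 2209 = 3233 = n. ✓

n = 3233 = 32² + 47² (one valid representation with x ≤ y).


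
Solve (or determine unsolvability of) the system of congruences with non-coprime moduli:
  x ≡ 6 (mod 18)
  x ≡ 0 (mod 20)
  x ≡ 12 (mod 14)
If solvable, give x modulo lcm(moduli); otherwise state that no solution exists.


Moduli 18, 20, 14 are not pairwise coprime, so CRT works modulo lcm(m_i) when all pairwise compatibility conditions hold.
Pairwise compatibility: gcd(m_i, m_j) must divide a_i - a_j for every pair.
Merge one congruence at a time:
  Start: x ≡ 6 (mod 18).
  Combine with x ≡ 0 (mod 20): gcd(18, 20) = 2; 0 - 6 = -6, which IS divisible by 2, so compatible.
    Write x = 6 + 18·t and substitute into x ≡ 0 (mod 20): 18·t ≡ 0 − 6 = -6 (mod 20).
    Divide the congruence (and modulus) by g = 2: 9·t ≡ -3 (mod 10).
    Reduce coefficients mod 10: 9·t ≡ 7 (mod 10).
    The inverse of 9 mod 10 is 9 (since 9·9 = 81 = 8·10 + 1), so t ≡ 9·7 = 63 ≡ 3 (mod 10).
    Then x = 6 + 18·3 = 60, valid modulo lcm(18, 20) = 180: x ≡ 60 (mod 180).
  Combine with x ≡ 12 (mod 14): gcd(180, 14) = 2; 12 - 60 = -48, which IS divisible by 2, so compatible.
    Write x = 60 + 180·t and substitute into x ≡ 12 (mod 14): 180·t ≡ 12 − 60 = -48 (mod 14).
    Divide the congruence (and modulus) by g = 2: 90·t ≡ -24 (mod 7).
    Reduce coefficients mod 7: 6·t ≡ 4 (mod 7).
    The inverse of 6 mod 7 is 6 (since 6·6 = 36 = 5·7 + 1), so t ≡ 6·4 = 24 ≡ 3 (mod 7).
    Then x = 60 + 180·3 = 600, valid modulo lcm(180, 14) = 1260: x ≡ 600 (mod 1260).
Verify: 600 mod 18 = 6, 600 mod 20 = 0, 600 mod 14 = 12.

x ≡ 600 (mod 1260).


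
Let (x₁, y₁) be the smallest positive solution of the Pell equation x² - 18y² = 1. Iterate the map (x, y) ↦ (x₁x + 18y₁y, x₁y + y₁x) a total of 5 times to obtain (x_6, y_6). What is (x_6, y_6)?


Step 1: Find the fundamental solution (x₁, y₁) of x² - 18y² = 1.
  Expand √18 as a continued fraction. a₀ = ⌊√18⌋ = 4; iterate m_{k+1} = d_k·a_k − m_k, d_{k+1} = (18 − m_{k+1}²)/d_k, a_{k+1} = ⌊(a₀ + m_{k+1})/d_{k+1}⌋ (starting m₀ = 0, d₀ = 1), with convergents p_k = a_k·p_{k-1} + p_{k-2}, q_k = a_k·q_{k-1} + q_{k-2} (p₋₁ = 1, q₋₁ = 0):
  k = 0: a₀ = 4; p₀/q₀ = 4/1; p₀² − 18·q₀² = 16 − 18 = -2.
  k = 1: m = 4, d = 2, a = ⌊(4 + 4)/2⌋ = 4; p/q = (4·4 + 1)/(4·1 + 0) = 17/4; p² − 18·q² = 289 − 288 = 1.
  The first convergent with p² − 18·q² = 1 gives the fundamental solution (x₁, y₁) = (17, 4).
Step 2: Apply the recurrence (x_{n+1}, y_{n+1}) = (x₁x_n + 18y₁y_n, x₁y_n + y₁x_n) repeatedly.
  From (x_1, y_1) = (17, 4): x_2 = 17·17 + 18·4·4 = 577; y_2 = 17·4 + 4·17 = 136.
  From (x_2, y_2) = (577, 136): x_3 = 17·577 + 18·4·136 = 19601; y_3 = 17·136 + 4·577 = 4620.
  From (x_3, y_3) = (19601, 4620): x_4 = 17·19601 + 18·4·4620 = 665857; y_4 = 17·4620 + 4·19601 = 156944.
  From (x_4, y_4) = (665857, 156944): x_5 = 17·665857 + 18·4·156944 = 22619537; y_5 = 17·156944 + 4·665857 = 5331476.
  From (x_5, y_5) = (22619537, 5331476): x_6 = 17·22619537 + 18·4·5331476 = 768398401; y_6 = 17·5331476 + 4·22619537 = 181113240.
Step 3: Verify x_6² - 18·y_6² = 590436102659356801 - 590436102659356800 = 1 (should be 1). ✓

(x_1, y_1) = (17, 4); (x_6, y_6) = (768398401, 181113240).


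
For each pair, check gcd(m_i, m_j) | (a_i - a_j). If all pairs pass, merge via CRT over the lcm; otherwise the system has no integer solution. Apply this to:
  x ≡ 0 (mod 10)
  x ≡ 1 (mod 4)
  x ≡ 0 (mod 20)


Moduli 10, 4, 20 are not pairwise coprime, so CRT works modulo lcm(m_i) when all pairwise compatibility conditions hold.
Pairwise compatibility: gcd(m_i, m_j) must divide a_i - a_j for every pair.
Merge one congruence at a time:
  Start: x ≡ 0 (mod 10).
  Combine with x ≡ 1 (mod 4): gcd(10, 4) = 2, and 1 - 0 = 1 is NOT divisible by 2.
    ⇒ system is inconsistent (no integer solution).

No solution (the system is inconsistent).


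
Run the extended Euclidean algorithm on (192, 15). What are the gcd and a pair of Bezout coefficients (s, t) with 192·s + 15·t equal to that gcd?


Euclidean algorithm on (192, 15) — divide until remainder is 0:
  192 = 12 · 15 + 12
  15 = 1 · 12 + 3
  12 = 4 · 3 + 0
gcd(192, 15) = 3.
Track Bezout coefficients alongside the remainders: start with r₀ = 192 = a·1 + b·0 (s = 1, t = 0) and r₁ = 15 = a·0 + b·1 (s = 0, t = 1); each new remainder r_{k+1} = r_{k-1} − q_k·r_k inherits s_{k+1} = s_{k-1} − q_k·s_k, t_{k+1} = t_{k-1} − q_k·t_k, so r_k = a·s_k + b·t_k at every step:
  q = 12: r = 12, s = 1 − 12·0 = 1, t = 0 − 12·1 = -12  (check: 192·1 + 15·(-12) = 12)
  q = 1: r = 3, s = 0 − 1·1 = -1, t = 1 − 1·(-12) = 13  (check: 192·(-1) + 15·13 = 3)
The row with r = 3 (the gcd) gives the Bezout coefficients s = -1, t = 13.
Result: 192 · (-1) + 15 · (13) = 3.

gcd(192, 15) = 3; s = -1, t = 13 (check: 192·(-1) + 15·13 = 3).


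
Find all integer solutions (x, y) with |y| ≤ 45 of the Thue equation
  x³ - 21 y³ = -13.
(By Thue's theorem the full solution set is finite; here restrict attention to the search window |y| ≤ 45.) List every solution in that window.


The equation is x³ - 21y³ = -13. For fixed y, x³ = 21·y³ − 13, so a solution requires the RHS to be a perfect cube.
Strategy: iterate y from -45 to 45, compute RHS = 21·y³ − 13, and check whether it is a (positive or negative) perfect cube.
Check small values of y:
  y = 0: RHS = -13 is not a perfect cube.
  y = 1: RHS = 8 = (2)³ ⇒ x = 2 works.
  y = -1: RHS = -34 is not a perfect cube.
  y = 2: RHS = 155 is not a perfect cube.
  y = -2: RHS = -181 is not a perfect cube.
  y = 3: RHS = 554 is not a perfect cube.
  y = -3: RHS = -580 is not a perfect cube.
Continuing, at y = 4: RHS = 1331 = (11)³ ⇒ x = 11 works.
Searching the remaining y in |y| ≤ 45 finds no further solutions.
Collected solutions: (2, 1), (11, 4).

Solutions (with |y| ≤ 45): (2, 1), (11, 4).
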